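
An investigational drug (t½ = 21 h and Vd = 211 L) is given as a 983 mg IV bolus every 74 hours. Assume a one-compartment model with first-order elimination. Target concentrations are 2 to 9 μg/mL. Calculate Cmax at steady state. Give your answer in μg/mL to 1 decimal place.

5.1 μg/mL

τ/t½ = 74/21 ≈ 3.5238, so fraction remaining f = (1/2)^(74/21) ≈ 0.0869.
At steady state, accumulation factor R = 1/(1 − e^(−kτ)) ≈ 1.0952.
Each bolus raises the concentration by D/Vd = 983/211 ≈ 4.659 μg/mL.
Cmax,ss = C₀/(1 − f) ≈ 4.659/0.9131 ≈ 5.102 μg/mL.
Peak 5.1 μg/mL vs MTC 9 μg/mL: below toxic threshold.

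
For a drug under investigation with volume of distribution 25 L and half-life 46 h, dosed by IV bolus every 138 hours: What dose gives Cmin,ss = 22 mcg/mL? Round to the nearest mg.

3850 mg

τ/t½ = 138/46 ≈ 3, so f = (1/2)^(138/46) ≈ 0.125000.
Cmin,ss = (D/Vd)·f/(1−f), so D = Cmin,ss·Vd·(1−f)/f.
D = 22 × 25 × (1−f)/f ≈ 22 × 25 × 7.00000 ≈ 3850.00 mg.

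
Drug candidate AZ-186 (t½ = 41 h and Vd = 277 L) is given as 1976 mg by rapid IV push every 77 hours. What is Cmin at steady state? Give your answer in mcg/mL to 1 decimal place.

k = ln2/t½ = ln2/41 ≈ 0.016906 h⁻¹; fraction remaining f = e^(−kτ) = e^(−0.016906×77) ≈ 0.2721.
Each bolus raises the concentration by D/Vd = 1976/277 ≈ 7.134 mcg/mL.
Steady-state trough Cmin,ss = C₀·f/(1−f) ≈ 7.134 × 0.2721/0.7279 ≈ 2.667 mcg/mL.

2.7 mcg/mL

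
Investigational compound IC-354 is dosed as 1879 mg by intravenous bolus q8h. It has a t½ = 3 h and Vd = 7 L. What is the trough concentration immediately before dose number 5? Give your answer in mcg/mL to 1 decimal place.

50.1 mcg/mL

f = (1/2)^(τ/t½) = (1/2)^(8/3) ≈ 0.1575.
C₀ = D/Vd = 1879/7 ≈ 268.429 mcg/mL.
Before the 5th dose, 4 doses have been given. Superposition: Cmin = C₀·(f + f² + … + f^4).
≈ 268.429 × (0.1575 + 0.0248 + 0.0039 + 0.0006) ≈ 268.429 × 0.1868 ≈ 50.143 mcg/mL.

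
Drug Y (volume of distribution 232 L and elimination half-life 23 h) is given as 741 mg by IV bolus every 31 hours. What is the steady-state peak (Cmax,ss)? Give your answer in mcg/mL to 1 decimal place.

5.3 mcg/mL

Over one 31-h interval, 31/23 ≈ 1.3478 half-lives elapse, leaving f ≈ 0.3929 of each dose.
Accumulation ratio R = 1/(1 − f) ≈ 1/0.6071 ≈ 1.6472.
Single-dose peak C₀ = D/Vd = 741/232 ≈ 3.194 mcg/mL.
Steady-state peak Cmax,ss = C₀·R ≈ 3.194 × 1.6472 ≈ 5.261 mcg/mL.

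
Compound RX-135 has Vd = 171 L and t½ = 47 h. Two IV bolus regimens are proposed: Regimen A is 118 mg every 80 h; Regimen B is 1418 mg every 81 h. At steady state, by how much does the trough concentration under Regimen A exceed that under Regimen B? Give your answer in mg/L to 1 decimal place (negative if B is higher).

Regimen A: f = (1/2)^(80/47) ≈ 0.3073; Cmin,ss = (118/171)·f/(1−f) ≈ 0.306 mg/L.
Regimen B: f = (1/2)^(81/47) ≈ 0.3028; Cmin,ss = (1418/171)·f/(1−f) ≈ 3.601 mg/L.
Difference ≈ 0.306 − 3.601 ≈ -3.295 mg/L.

-3.3 mg/L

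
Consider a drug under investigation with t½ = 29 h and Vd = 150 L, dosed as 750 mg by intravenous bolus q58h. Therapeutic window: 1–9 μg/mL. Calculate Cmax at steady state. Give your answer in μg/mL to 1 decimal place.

6.7 μg/mL

τ = 58 h = 2 half-lives, so f = (1/2)^2 = 0.25.
At steady state, R = 1/(1 − 0.25) = 4/3.
Single-dose peak C₀ = D/Vd = 750/150 = 5 μg/mL.
Steady-state peak Cmax,ss = C₀·R = 5 × 4/3 ≈ 6.667 μg/mL.
Peak 6.7 μg/mL vs MTC 9 μg/mL: below toxic threshold.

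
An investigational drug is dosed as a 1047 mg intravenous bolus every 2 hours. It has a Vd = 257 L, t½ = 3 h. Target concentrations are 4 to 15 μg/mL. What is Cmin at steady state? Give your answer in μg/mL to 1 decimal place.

Over one 2-h interval, 2/3 ≈ 0.66667 half-lives elapse, leaving f ≈ 0.6300 of each dose.
Single-dose peak C₀ = D/Vd = 1047/257 ≈ 4.074 μg/mL.
Steady-state trough Cmin,ss = C₀·f/(1−f) ≈ 4.074 × 0.6300/0.3700 ≈ 6.937 μg/mL.
Trough 6.9 μg/mL vs MEC 4 μg/mL: adequate.

6.9 μg/mL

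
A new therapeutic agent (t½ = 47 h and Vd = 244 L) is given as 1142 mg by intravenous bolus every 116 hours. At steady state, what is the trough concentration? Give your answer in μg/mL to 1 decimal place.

1.0 μg/mL

k = ln2/t½ = ln2/47 ≈ 0.014748 h⁻¹; fraction remaining f = e^(−kτ) = e^(−0.014748×116) ≈ 0.1807.
Single-dose peak C₀ = D/Vd = 1142/244 ≈ 4.680 μg/mL.
Steady-state trough Cmin,ss = C₀·f/(1−f) ≈ 4.680 × 0.1807/0.8193 ≈ 1.032 μg/mL.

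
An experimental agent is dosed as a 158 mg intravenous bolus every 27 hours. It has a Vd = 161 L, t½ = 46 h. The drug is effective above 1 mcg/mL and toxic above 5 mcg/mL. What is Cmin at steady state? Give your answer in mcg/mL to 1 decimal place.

τ/t½ = 27/46 ≈ 0.58696, so fraction remaining f = (1/2)^(27/46) ≈ 0.6657.
Accumulation ratio R = 1/(1 − f) ≈ 1/0.3343 ≈ 2.9913.
Each bolus raises the concentration by D/Vd = 158/161 ≈ 0.981 mcg/mL.
Steady-state peak Cmax,ss = C₀·R ≈ 0.981 × 2.9913 ≈ 2.934 mcg/mL.
One interval later, Cmin,ss = Cmax,ss·e^(−kτ) ≈ 2.934 × 0.6657 ≈ 1.953 mcg/mL.
Trough 2.0 mcg/mL vs MEC 1 mcg/mL: adequate.

2.0 mcg/mL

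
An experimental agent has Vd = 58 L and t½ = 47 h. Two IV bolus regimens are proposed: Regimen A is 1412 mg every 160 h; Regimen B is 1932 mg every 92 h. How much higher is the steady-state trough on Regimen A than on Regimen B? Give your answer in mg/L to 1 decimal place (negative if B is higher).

Regimen A: f = (1/2)^(160/47) ≈ 0.0945; Cmin,ss = (1412/58)·f/(1−f) ≈ 2.541 mg/L.
Regimen B: f = (1/2)^(92/47) ≈ 0.2575; Cmin,ss = (1932/58)·f/(1−f) ≈ 11.552 mg/L.
Difference ≈ 2.541 − 11.552 ≈ -9.011 mg/L.

-9.0 mg/L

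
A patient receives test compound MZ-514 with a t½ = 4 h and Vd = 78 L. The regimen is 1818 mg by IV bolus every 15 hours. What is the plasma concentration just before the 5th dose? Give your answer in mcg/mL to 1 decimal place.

1.9 mcg/mL

f = (1/2)^(τ/t½) = (1/2)^(15/4) ≈ 0.0743.
C₀ = D/Vd = 1818/78 ≈ 23.308 mcg/mL.
Before the 5th dose, 4 doses have been given. Superposition: Cmin = C₀·(f + f² + … + f^4).
≈ 23.308 × (0.0743 + 0.0055 + 0.0004 + 0.0000) ≈ 23.308 × 0.0802 ≈ 1.869 mcg/mL.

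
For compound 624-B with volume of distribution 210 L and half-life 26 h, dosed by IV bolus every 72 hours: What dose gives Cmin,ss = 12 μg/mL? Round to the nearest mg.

14660 mg

τ/t½ = 72/26 ≈ 2.7692, so f = (1/2)^(72/26) ≈ 0.146683.
Cmin,ss = (D/Vd)·f/(1−f), so D = Cmin,ss·Vd·(1−f)/f.
D = 12 × 210 × (1−f)/f ≈ 12 × 210 × 5.81742 ≈ 14659.90 mg.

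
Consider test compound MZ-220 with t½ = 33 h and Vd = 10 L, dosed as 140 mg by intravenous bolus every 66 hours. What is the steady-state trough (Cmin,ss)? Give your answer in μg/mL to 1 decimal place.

4.7 μg/mL

τ = 66 h = 2 half-lives, so f = (1/2)^2 = 0.25.
Accumulation ratio R = 1/(1 − f) = 1/0.75 = 4/3.
Single-dose peak C₀ = D/Vd = 140/10 = 14 μg/mL.
Steady-state peak Cmax,ss = C₀·R = 14 × 4/3 ≈ 18.667 μg/mL.
Steady-state trough Cmin,ss = Cmax,ss·f ≈ 18.667 × 0.25 ≈ 4.667 μg/mL.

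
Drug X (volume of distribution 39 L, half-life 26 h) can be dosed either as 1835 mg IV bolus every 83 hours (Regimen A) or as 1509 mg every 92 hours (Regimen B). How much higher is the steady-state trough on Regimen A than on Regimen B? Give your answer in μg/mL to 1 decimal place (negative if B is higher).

Regimen A: f = (1/2)^(83/26) ≈ 0.1094; Cmin,ss = (1835/39)·f/(1−f) ≈ 5.780 μg/mL.
Regimen B: f = (1/2)^(92/26) ≈ 0.0861; Cmin,ss = (1509/39)·f/(1−f) ≈ 3.645 μg/mL.
Difference ≈ 5.780 − 3.645 ≈ 2.135 μg/mL.

2.1 μg/mL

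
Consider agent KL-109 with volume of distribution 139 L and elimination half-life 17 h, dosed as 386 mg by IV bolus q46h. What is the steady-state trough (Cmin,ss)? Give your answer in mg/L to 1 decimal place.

0.5 mg/L

τ/t½ = 46/17 ≈ 2.7059, so fraction remaining f = (1/2)^(46/17) ≈ 0.1533.
Accumulation ratio R = 1/(1 − f) ≈ 1/0.8467 ≈ 1.1811.
Single-dose peak C₀ = D/Vd = 386/139 ≈ 2.777 mg/L.
Cmax,ss = C₀/(1 − f) ≈ 2.777/0.8467 ≈ 3.280 mg/L.
One interval later, Cmin,ss = Cmax,ss·e^(−kτ) ≈ 3.280 × 0.1533 ≈ 0.503 mg/L.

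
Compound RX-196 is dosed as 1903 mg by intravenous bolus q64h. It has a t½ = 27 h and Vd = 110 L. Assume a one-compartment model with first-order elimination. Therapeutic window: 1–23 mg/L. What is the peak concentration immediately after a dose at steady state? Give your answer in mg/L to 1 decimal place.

21.4 mg/L

τ/t½ = 64/27 ≈ 2.3704, so fraction remaining f = (1/2)^(64/27) ≈ 0.1934.
At steady state, accumulation factor R = 1/(1 − e^(−kτ)) ≈ 1.2398.
Single-dose peak C₀ = D/Vd = 1903/110 ≈ 17.300 mg/L.
Cmax,ss = C₀/(1 − f) ≈ 17.300/0.8066 ≈ 21.448 mg/L.
Peak 21.4 mg/L vs MTC 23 mg/L: below toxic threshold.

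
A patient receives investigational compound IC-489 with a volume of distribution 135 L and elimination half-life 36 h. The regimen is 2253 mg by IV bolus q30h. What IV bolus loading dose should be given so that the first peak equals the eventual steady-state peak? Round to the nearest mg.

f = (1/2)^(30/36) ≈ 0.561231; accumulation ratio R = 1/(1−f) ≈ 2.27910.
Loading dose to hit Cmax,ss on first dose: D_load = D_maint·R ≈ 2253 × 2.27910 ≈ 5134.81 mg.

5135 mg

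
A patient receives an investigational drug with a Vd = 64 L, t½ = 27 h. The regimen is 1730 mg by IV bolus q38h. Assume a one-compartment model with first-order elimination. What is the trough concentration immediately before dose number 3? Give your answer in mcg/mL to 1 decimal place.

14.0 mcg/mL

f = (1/2)^(τ/t½) = (1/2)^(38/27) ≈ 0.3770.
C₀ = D/Vd = 1730/64 ≈ 27.031 mcg/mL.
Before the 3rd dose, 2 doses have been given. Superposition: Cmin = C₀·(f + f²).
≈ 27.031 × (0.3770 + 0.1421) ≈ 27.031 × 0.5191 ≈ 14.032 mcg/mL.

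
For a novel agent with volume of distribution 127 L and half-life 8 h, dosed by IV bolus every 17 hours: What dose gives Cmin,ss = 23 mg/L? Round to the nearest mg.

9820 mg

τ/t½ = 17/8 ≈ 2.125, so f = (1/2)^(17/8) ≈ 0.229251.
Cmin,ss = (D/Vd)·f/(1−f), so D = Cmin,ss·Vd·(1−f)/f.
D = 23 × 127 × (1−f)/f ≈ 23 × 127 × 3.36203 ≈ 9820.49 mg.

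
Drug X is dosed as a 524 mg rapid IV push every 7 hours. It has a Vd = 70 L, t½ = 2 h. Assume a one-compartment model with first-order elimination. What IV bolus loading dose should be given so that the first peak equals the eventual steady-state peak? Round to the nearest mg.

f = (1/2)^(7/2) ≈ 0.088388; accumulation ratio R = 1/(1−f) ≈ 1.09696.
Loading dose to hit Cmax,ss on first dose: D_load = D_maint·R ≈ 524 × 1.09696 ≈ 574.81 mg.

575 mg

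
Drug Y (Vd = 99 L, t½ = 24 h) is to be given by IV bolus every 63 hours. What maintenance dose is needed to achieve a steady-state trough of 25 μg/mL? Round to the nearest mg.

τ/t½ = 63/24 ≈ 2.625, so f = (1/2)^(63/24) ≈ 0.162105.
Cmin,ss = (D/Vd)·f/(1−f), so D = Cmin,ss·Vd·(1−f)/f.
D = 25 × 99 × (1−f)/f ≈ 25 × 99 × 5.16884 ≈ 12792.88 mg.

12793 mg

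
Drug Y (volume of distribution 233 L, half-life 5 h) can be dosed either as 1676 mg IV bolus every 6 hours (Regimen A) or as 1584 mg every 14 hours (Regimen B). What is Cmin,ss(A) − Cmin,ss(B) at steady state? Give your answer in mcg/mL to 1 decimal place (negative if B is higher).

4.4 mcg/mL

Regimen A: f = (1/2)^(6/5) ≈ 0.4353; Cmin,ss = (1676/233)·f/(1−f) ≈ 5.545 mcg/mL.
Regimen B: f = (1/2)^(14/5) ≈ 0.1436; Cmin,ss = (1584/233)·f/(1−f) ≈ 1.140 mcg/mL.
Difference ≈ 5.545 − 1.140 ≈ 4.405 mcg/mL.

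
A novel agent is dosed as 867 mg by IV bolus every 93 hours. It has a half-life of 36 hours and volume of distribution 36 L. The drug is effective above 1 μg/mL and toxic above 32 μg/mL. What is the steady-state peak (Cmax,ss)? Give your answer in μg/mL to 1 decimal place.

Over one 93-h interval, 93/36 ≈ 2.5833 half-lives elapse, leaving f ≈ 0.1669 of each dose.
Accumulation ratio R = 1/(1 − f) ≈ 1/0.8331 ≈ 1.2003.
Each bolus raises the concentration by D/Vd = 867/36 ≈ 24.083 μg/mL.
Steady-state peak Cmax,ss = C₀·R ≈ 24.083 × 1.2003 ≈ 28.907 μg/mL.
Peak 28.9 μg/mL vs MTC 32 μg/mL: below toxic threshold.

28.9 μg/mL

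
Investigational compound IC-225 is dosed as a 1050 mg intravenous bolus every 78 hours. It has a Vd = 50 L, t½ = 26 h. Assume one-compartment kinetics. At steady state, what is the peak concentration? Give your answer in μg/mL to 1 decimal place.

τ = 78 h = 3 half-lives, so f = (1/2)^3 = 0.125.
Accumulation ratio R = 1/(1 − f) = 1/0.875 = 8/7.
Single-dose peak C₀ = D/Vd = 1050/50 = 21 μg/mL.
Steady-state peak Cmax,ss = C₀·R = 21 × 8/7 ≈ 24.000 μg/mL.

24.0 μg/mL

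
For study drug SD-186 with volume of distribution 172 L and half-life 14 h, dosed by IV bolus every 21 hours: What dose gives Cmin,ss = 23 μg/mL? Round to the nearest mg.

7233 mg

τ/t½ = 21/14 ≈ 1.5, so f = (1/2)^(21/14) ≈ 0.353553.
Cmin,ss = (D/Vd)·f/(1−f), so D = Cmin,ss·Vd·(1−f)/f.
D = 23 × 172 × (1−f)/f ≈ 23 × 172 × 1.82843 ≈ 7233.27 mg.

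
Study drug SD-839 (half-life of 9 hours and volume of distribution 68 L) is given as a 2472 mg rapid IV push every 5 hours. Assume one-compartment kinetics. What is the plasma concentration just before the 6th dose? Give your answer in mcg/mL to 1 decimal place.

66.1 mcg/mL

f = (1/2)^(τ/t½) = (1/2)^(5/9) ≈ 0.6804.
C₀ = D/Vd = 2472/68 ≈ 36.353 mcg/mL.
Before the 6th dose, 5 doses have been given. Superposition: Cmin = C₀·(f + f² + … + f^5).
≈ 36.353 × (0.6804 + 0.4629 + 0.3150 + 0.2143 + 0.1458) ≈ 36.353 × 1.8184 ≈ 66.104 mcg/mL.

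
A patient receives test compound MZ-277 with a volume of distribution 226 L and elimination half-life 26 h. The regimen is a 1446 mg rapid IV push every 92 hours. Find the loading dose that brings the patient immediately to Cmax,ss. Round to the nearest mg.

1582 mg

f = (1/2)^(92/26) ≈ 0.086063; accumulation ratio R = 1/(1−f) ≈ 1.09417.
Loading dose to hit Cmax,ss on first dose: D_load = D_maint·R ≈ 1446 × 1.09417 ≈ 1582.17 mg.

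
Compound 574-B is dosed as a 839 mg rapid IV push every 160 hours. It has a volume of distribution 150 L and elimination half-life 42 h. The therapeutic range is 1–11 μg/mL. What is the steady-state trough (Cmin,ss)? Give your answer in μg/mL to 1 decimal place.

k = ln2/t½ = ln2/42 ≈ 0.016504 h⁻¹; fraction remaining f = e^(−kτ) = e^(−0.016504×160) ≈ 0.0713.
At steady state, accumulation factor R = 1/(1 − e^(−kτ)) ≈ 1.0768.
Each bolus raises the concentration by D/Vd = 839/150 ≈ 5.593 μg/mL.
Cmax,ss = C₀/(1 − f) ≈ 5.593/0.9287 ≈ 6.022 μg/mL.
One interval later, Cmin,ss = Cmax,ss·e^(−kτ) ≈ 6.022 × 0.0713 ≈ 0.429 μg/mL.
Trough 0.4 μg/mL vs MEC 1 μg/mL: subtherapeutic.

0.4 μg/mL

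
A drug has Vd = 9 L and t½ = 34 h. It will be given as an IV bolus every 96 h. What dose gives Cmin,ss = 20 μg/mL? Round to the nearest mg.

1094 mg

τ/t½ = 96/34 ≈ 2.8235, so f = (1/2)^(96/34) ≈ 0.141264.
Cmin,ss = (D/Vd)·f/(1−f), so D = Cmin,ss·Vd·(1−f)/f.
D = 20 × 9 × (1−f)/f ≈ 20 × 9 × 6.07894 ≈ 1094.21 mg.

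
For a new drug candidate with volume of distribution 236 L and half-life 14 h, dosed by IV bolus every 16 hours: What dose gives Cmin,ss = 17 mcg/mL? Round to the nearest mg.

4847 mg

τ/t½ = 16/14 ≈ 1.1429, so f = (1/2)^(16/14) ≈ 0.452862.
Cmin,ss = (D/Vd)·f/(1−f), so D = Cmin,ss·Vd·(1−f)/f.
D = 17 × 236 × (1−f)/f ≈ 17 × 236 × 1.20818 ≈ 4847.22 mg.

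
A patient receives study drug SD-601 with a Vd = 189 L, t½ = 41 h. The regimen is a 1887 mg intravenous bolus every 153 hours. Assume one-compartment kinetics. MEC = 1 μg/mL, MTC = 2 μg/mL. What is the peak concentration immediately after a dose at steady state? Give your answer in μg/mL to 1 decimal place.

k = ln2/t½ = ln2/41 ≈ 0.016906 h⁻¹; fraction remaining f = e^(−kτ) = e^(−0.016906×153) ≈ 0.0753.
Accumulation ratio R = 1/(1 − f) ≈ 1/0.9247 ≈ 1.0814.
Each bolus raises the concentration by D/Vd = 1887/189 ≈ 9.984 μg/mL.
Cmax,ss = C₀/(1 − f) ≈ 9.984/0.9247 ≈ 10.797 μg/mL.
Peak 10.8 μg/mL vs MTC 2 μg/mL: exceeds toxic threshold.

10.8 μg/mL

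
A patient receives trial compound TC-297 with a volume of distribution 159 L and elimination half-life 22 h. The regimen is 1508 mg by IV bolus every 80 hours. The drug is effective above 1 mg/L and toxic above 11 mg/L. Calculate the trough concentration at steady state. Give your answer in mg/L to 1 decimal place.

k = ln2/t½ = ln2/22 ≈ 0.031507 h⁻¹; fraction remaining f = e^(−kτ) = e^(−0.031507×80) ≈ 0.0804.
Single-dose peak C₀ = D/Vd = 1508/159 ≈ 9.484 mg/L.
Steady-state trough Cmin,ss = C₀·f/(1−f) ≈ 9.484 × 0.0804/0.9196 ≈ 0.829 mg/L.
Trough 0.8 mg/L vs MEC 1 mg/L: subtherapeutic.

0.8 mg/L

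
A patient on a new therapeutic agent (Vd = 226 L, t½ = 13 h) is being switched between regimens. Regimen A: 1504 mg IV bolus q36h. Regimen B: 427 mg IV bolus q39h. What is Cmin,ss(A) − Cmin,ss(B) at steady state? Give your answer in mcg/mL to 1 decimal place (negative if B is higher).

0.9 mcg/mL

Regimen A: f = (1/2)^(36/13) ≈ 0.1467; Cmin,ss = (1504/226)·f/(1−f) ≈ 1.144 mcg/mL.
Regimen B: f = (1/2)^(39/13) ≈ 0.1250; Cmin,ss = (427/226)·f/(1−f) ≈ 0.270 mcg/mL.
Difference ≈ 1.144 − 0.270 ≈ 0.874 mcg/mL.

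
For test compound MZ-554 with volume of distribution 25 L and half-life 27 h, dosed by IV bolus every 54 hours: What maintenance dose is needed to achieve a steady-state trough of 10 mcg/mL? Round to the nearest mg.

τ/t½ = 54/27 ≈ 2, so f = (1/2)^(54/27) ≈ 0.250000.
Cmin,ss = (D/Vd)·f/(1−f), so D = Cmin,ss·Vd·(1−f)/f.
D = 10 × 25 × (1−f)/f ≈ 10 × 25 × 3.00000 ≈ 750.00 mg.

750 mg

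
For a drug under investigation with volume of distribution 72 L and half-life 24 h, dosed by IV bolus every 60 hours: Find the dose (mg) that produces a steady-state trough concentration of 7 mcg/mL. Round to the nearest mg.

τ/t½ = 60/24 ≈ 2.5, so f = (1/2)^(60/24) ≈ 0.176777.
Cmin,ss = (D/Vd)·f/(1−f), so D = Cmin,ss·Vd·(1−f)/f.
D = 7 × 72 × (1−f)/f ≈ 7 × 72 × 4.65684 ≈ 2347.05 mg.

2347 mg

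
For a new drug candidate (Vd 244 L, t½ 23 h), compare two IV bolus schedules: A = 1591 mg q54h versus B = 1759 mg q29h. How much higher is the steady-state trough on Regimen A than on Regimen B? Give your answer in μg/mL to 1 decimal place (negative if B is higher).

Regimen A: f = (1/2)^(54/23) ≈ 0.1964; Cmin,ss = (1591/244)·f/(1−f) ≈ 1.594 μg/mL.
Regimen B: f = (1/2)^(29/23) ≈ 0.4173; Cmin,ss = (1759/244)·f/(1−f) ≈ 5.163 μg/mL.
Difference ≈ 1.594 − 5.163 ≈ -3.569 μg/mL.

-3.6 μg/mL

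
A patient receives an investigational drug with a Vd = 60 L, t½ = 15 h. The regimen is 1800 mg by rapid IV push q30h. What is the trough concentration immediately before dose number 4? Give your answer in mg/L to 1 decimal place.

9.8 mg/L

f = (1/2)^(τ/t½) = (1/2)^(30/15) ≈ 0.2500.
C₀ = D/Vd = 1800/60 ≈ 30.000 mg/L.
Before the 4th dose, 3 doses have been given. Superposition: Cmin = C₀·(f + f² + … + f^3).
≈ 30.000 × (0.2500 + 0.0625 + 0.0156) ≈ 30.000 × 0.3281 ≈ 9.843 mg/L.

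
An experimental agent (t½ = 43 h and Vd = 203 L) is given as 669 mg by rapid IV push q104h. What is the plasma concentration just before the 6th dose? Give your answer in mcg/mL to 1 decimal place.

0.8 mcg/mL

f = (1/2)^(τ/t½) = (1/2)^(104/43) ≈ 0.1870.
C₀ = D/Vd = 669/203 ≈ 3.296 mcg/mL.
Before the 6th dose, 5 doses have been given. Superposition: Cmin = C₀·(f + f² + … + f^5).
≈ 3.296 × (0.1870 + 0.0350 + 0.0065 + 0.0012 + 0.0002) ≈ 3.296 × 0.2299 ≈ 0.758 mcg/mL.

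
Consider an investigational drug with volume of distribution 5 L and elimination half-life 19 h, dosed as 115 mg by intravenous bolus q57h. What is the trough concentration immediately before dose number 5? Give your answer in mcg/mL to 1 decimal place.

3.3 mcg/mL

f = (1/2)^(τ/t½) = (1/2)^(57/19) ≈ 0.1250.
C₀ = D/Vd = 115/5 ≈ 23.000 mcg/mL.
Before the 5th dose, 4 doses have been given. Superposition: Cmin = C₀·(f + f² + … + f^4).
≈ 23.000 × (0.1250 + 0.0156 + 0.0020 + 0.0002) ≈ 23.000 × 0.1428 ≈ 3.284 mcg/mL.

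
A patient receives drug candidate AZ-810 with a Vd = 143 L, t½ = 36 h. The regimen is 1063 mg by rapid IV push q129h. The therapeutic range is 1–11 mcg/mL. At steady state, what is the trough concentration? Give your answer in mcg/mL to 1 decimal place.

0.7 mcg/mL

Over one 129-h interval, 129/36 ≈ 3.5833 half-lives elapse, leaving f ≈ 0.0834 of each dose.
Accumulation ratio R = 1/(1 − f) ≈ 1/0.9166 ≈ 1.0910.
Single-dose peak C₀ = D/Vd = 1063/143 ≈ 7.434 mcg/mL.
Steady-state peak Cmax,ss = C₀·R ≈ 7.434 × 1.0910 ≈ 8.110 mcg/mL.
Steady-state trough Cmin,ss = Cmax,ss·f ≈ 8.110 × 0.0834 ≈ 0.676 mcg/mL.
Trough 0.7 mcg/mL vs MEC 1 mcg/mL: subtherapeutic.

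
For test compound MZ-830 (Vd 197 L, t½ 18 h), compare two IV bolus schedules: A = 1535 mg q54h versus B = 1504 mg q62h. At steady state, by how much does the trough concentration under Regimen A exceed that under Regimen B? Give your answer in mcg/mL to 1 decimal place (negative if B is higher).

Regimen A: f = (1/2)^(54/18) ≈ 0.1250; Cmin,ss = (1535/197)·f/(1−f) ≈ 1.113 mcg/mL.
Regimen B: f = (1/2)^(62/18) ≈ 0.0919; Cmin,ss = (1504/197)·f/(1−f) ≈ 0.773 mcg/mL.
Difference ≈ 1.113 − 0.773 ≈ 0.340 mcg/mL.

0.3 mcg/mL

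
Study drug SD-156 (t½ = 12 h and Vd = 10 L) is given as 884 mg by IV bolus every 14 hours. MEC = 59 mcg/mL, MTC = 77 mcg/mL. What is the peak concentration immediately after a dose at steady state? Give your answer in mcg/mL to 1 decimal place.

τ/t½ = 14/12 ≈ 1.1667, so fraction remaining f = (1/2)^(14/12) ≈ 0.4454.
At steady state, accumulation factor R = 1/(1 − e^(−kτ)) ≈ 1.8031.
Each bolus raises the concentration by D/Vd = 884/10 ≈ 88.400 mcg/mL.
Cmax,ss = C₀/(1 − f) ≈ 88.400/0.5546 ≈ 159.394 mcg/mL.
Peak 159.4 mcg/mL vs MTC 77 mcg/mL: exceeds toxic threshold.

159.4 mcg/mL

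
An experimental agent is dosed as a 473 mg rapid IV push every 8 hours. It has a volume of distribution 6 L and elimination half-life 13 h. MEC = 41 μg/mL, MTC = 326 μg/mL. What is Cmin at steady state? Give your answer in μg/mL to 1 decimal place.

Over one 8-h interval, 8/13 ≈ 0.61538 half-lives elapse, leaving f ≈ 0.6528 of each dose.
At steady state, accumulation factor R = 1/(1 − e^(−kτ)) ≈ 2.8802.
Single-dose peak C₀ = D/Vd = 473/6 ≈ 78.833 μg/mL.
Steady-state peak Cmax,ss = C₀·R ≈ 78.833 × 2.8802 ≈ 227.055 μg/mL.
Steady-state trough Cmin,ss = Cmax,ss·f ≈ 227.055 × 0.6528 ≈ 148.222 μg/mL.
Trough 148.2 μg/mL vs MEC 41 μg/mL: adequate.

148.2 μg/mL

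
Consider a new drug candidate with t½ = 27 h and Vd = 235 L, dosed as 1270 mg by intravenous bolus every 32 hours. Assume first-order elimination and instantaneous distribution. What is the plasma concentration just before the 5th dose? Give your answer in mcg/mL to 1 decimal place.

f = (1/2)^(τ/t½) = (1/2)^(32/27) ≈ 0.4398.
C₀ = D/Vd = 1270/235 ≈ 5.404 mcg/mL.
Before the 5th dose, 4 doses have been given. Superposition: Cmin = C₀·(f + f² + … + f^4).
≈ 5.404 × (0.4398 + 0.1934 + 0.0851 + 0.0374) ≈ 5.404 × 0.7557 ≈ 4.084 mcg/mL.

4.1 mcg/mL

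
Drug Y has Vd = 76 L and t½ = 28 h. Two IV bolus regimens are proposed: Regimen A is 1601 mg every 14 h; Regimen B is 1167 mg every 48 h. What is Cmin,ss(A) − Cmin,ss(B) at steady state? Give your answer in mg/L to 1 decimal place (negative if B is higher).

44.1 mg/L

Regimen A: f = (1/2)^(14/28) ≈ 0.7071; Cmin,ss = (1601/76)·f/(1−f) ≈ 50.856 mg/L.
Regimen B: f = (1/2)^(48/28) ≈ 0.3048; Cmin,ss = (1167/76)·f/(1−f) ≈ 6.732 mg/L.
Difference ≈ 50.856 − 6.732 ≈ 44.124 mg/L.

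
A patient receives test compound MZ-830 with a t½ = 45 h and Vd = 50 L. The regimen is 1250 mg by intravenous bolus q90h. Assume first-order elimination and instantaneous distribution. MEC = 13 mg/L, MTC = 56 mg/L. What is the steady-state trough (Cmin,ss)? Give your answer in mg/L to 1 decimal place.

8.3 mg/L

The dosing interval is 2 half-lives, so f = 2^(−2) = 0.25.
Accumulation ratio R = 1/(1 − f) = 1/0.75 = 4/3.
Single-dose peak C₀ = D/Vd = 1250/50 = 25 mg/L.
Steady-state peak Cmax,ss = C₀·R = 25 × 4/3 ≈ 33.333 mg/L.
Steady-state trough Cmin,ss = Cmax,ss·f ≈ 33.333 × 0.25 ≈ 8.333 mg/L.
Trough 8.3 mg/L vs MEC 13 mg/L: subtherapeutic.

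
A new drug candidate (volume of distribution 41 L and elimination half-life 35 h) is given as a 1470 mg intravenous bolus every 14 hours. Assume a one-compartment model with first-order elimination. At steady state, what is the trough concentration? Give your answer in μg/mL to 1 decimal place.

112.2 μg/mL

k = ln2/t½ = ln2/35 ≈ 0.019804 h⁻¹; fraction remaining f = e^(−kτ) = e^(−0.019804×14) ≈ 0.7579.
At steady state, accumulation factor R = 1/(1 − e^(−kτ)) ≈ 4.1305.
Each bolus raises the concentration by D/Vd = 1470/41 ≈ 35.854 μg/mL.
Steady-state peak Cmax,ss = C₀·R ≈ 35.854 × 4.1305 ≈ 148.095 μg/mL.
One interval later, Cmin,ss = Cmax,ss·e^(−kτ) ≈ 148.095 × 0.7579 ≈ 112.241 μg/mL.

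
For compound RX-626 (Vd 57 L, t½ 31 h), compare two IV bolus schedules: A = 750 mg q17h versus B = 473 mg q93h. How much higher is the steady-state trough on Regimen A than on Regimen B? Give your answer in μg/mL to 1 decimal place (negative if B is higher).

Regimen A: f = (1/2)^(17/31) ≈ 0.6838; Cmin,ss = (750/57)·f/(1−f) ≈ 28.455 μg/mL.
Regimen B: f = (1/2)^(93/31) ≈ 0.1250; Cmin,ss = (473/57)·f/(1−f) ≈ 1.185 μg/mL.
Difference ≈ 28.455 − 1.185 ≈ 27.270 μg/mL.

27.3 μg/mL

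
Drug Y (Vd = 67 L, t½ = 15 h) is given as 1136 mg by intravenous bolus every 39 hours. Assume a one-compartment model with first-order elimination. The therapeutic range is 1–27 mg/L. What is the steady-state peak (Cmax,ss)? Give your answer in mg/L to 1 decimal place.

20.3 mg/L

τ/t½ = 39/15 ≈ 2.6, so fraction remaining f = (1/2)^(39/15) ≈ 0.1649.
At steady state, accumulation factor R = 1/(1 − e^(−kτ)) ≈ 1.1975.
Single-dose peak C₀ = D/Vd = 1136/67 ≈ 16.955 mg/L.
Steady-state peak Cmax,ss = C₀·R ≈ 16.955 × 1.1975 ≈ 20.304 mg/L.
Peak 20.3 mg/L vs MTC 27 mg/L: below toxic threshold.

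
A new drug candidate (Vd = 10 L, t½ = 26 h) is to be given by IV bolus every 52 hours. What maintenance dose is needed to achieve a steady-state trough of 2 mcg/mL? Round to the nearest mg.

τ/t½ = 52/26 ≈ 2, so f = (1/2)^(52/26) ≈ 0.250000.
Cmin,ss = (D/Vd)·f/(1−f), so D = Cmin,ss·Vd·(1−f)/f.
D = 2 × 10 × (1−f)/f ≈ 2 × 10 × 3.00000 ≈ 60.00 mg.

60 mg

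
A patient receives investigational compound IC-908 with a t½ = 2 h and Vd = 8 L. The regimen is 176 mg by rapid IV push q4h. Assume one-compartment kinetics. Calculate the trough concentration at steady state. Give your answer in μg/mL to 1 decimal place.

7.3 μg/mL

The dosing interval is 2 half-lives, so f = 2^(−2) = 0.25.
Accumulation ratio R = 1/(1 − f) = 1/0.75 = 4/3.
Single-dose peak C₀ = D/Vd = 176/8 = 22 μg/mL.
Steady-state peak Cmax,ss = C₀·R = 22 × 4/3 ≈ 29.333 μg/mL.
Steady-state trough Cmin,ss = Cmax,ss·f ≈ 29.333 × 0.25 ≈ 7.333 μg/mL.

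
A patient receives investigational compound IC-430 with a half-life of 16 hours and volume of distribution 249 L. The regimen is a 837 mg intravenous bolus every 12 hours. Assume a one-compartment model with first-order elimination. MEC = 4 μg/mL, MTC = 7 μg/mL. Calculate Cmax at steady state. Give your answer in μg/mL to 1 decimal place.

8.3 μg/mL

k = ln2/t½ = ln2/16 ≈ 0.043322 h⁻¹; fraction remaining f = e^(−kτ) = e^(−0.043322×12) ≈ 0.5946.
Accumulation ratio R = 1/(1 − f) ≈ 1/0.4054 ≈ 2.4667.
Each bolus raises the concentration by D/Vd = 837/249 ≈ 3.361 μg/mL.
Steady-state peak Cmax,ss = C₀·R ≈ 3.361 × 2.4667 ≈ 8.291 μg/mL.
Peak 8.3 μg/mL vs MTC 7 μg/mL: exceeds toxic threshold.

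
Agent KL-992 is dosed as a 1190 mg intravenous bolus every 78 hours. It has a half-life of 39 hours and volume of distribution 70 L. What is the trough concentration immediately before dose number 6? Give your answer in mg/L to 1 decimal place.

5.7 mg/L

f = (1/2)^(τ/t½) = (1/2)^(78/39) ≈ 0.2500.
C₀ = D/Vd = 1190/70 ≈ 17.000 mg/L.
Before the 6th dose, 5 doses have been given. Superposition: Cmin = C₀·(f + f² + … + f^5).
≈ 17.000 × (0.2500 + 0.0625 + 0.0156 + 0.0039 + 0.0010) ≈ 17.000 × 0.3330 ≈ 5.661 mg/L.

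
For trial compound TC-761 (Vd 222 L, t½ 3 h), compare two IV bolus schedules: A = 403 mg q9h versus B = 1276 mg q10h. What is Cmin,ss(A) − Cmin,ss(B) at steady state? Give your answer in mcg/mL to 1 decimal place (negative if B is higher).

-0.4 mcg/mL

Regimen A: f = (1/2)^(9/3) ≈ 0.1250; Cmin,ss = (403/222)·f/(1−f) ≈ 0.259 mcg/mL.
Regimen B: f = (1/2)^(10/3) ≈ 0.0992; Cmin,ss = (1276/222)·f/(1−f) ≈ 0.633 mcg/mL.
Difference ≈ 0.259 − 0.633 ≈ -0.374 mcg/mL.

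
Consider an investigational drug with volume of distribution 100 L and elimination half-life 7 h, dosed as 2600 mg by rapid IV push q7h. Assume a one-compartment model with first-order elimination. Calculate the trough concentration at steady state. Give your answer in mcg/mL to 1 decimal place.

τ = 7 h = 1 half-life, so f = (1/2)^1 = 0.5.
At steady state, R = 1/(1 − 0.5) = 2/1.
Single-dose peak C₀ = D/Vd = 2600/100 = 26 mcg/mL.
Steady-state peak Cmax,ss = C₀·R = 26 × 2/1 ≈ 52.000 mcg/mL.
Steady-state trough Cmin,ss = Cmax,ss·f ≈ 52.000 × 0.5 ≈ 26.000 mcg/mL.

26.0 mcg/mL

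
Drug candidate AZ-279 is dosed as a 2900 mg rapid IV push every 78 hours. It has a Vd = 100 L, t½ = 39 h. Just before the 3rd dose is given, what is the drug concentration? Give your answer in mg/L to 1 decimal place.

9.1 mg/L

f = (1/2)^(τ/t½) = (1/2)^(78/39) ≈ 0.2500.
C₀ = D/Vd = 2900/100 ≈ 29.000 mg/L.
Before the 3rd dose, 2 doses have been given. Superposition: Cmin = C₀·(f + f²).
≈ 29.000 × (0.2500 + 0.0625) ≈ 29.000 × 0.3125 ≈ 9.062 mg/L.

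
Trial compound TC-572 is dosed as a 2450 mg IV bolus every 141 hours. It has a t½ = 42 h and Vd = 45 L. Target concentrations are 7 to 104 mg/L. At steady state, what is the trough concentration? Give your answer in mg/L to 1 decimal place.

5.9 mg/L

k = ln2/t½ = ln2/42 ≈ 0.016504 h⁻¹; fraction remaining f = e^(−kτ) = e^(−0.016504×141) ≈ 0.0976.
At steady state, accumulation factor R = 1/(1 − e^(−kτ)) ≈ 1.1082.
Each bolus raises the concentration by D/Vd = 2450/45 ≈ 54.444 mg/L.
Steady-state peak Cmax,ss = C₀·R ≈ 54.444 × 1.1082 ≈ 60.335 mg/L.
Steady-state trough Cmin,ss = Cmax,ss·f ≈ 60.335 × 0.0976 ≈ 5.889 mg/L.
Trough 5.9 mg/L vs MEC 7 mg/L: subtherapeutic.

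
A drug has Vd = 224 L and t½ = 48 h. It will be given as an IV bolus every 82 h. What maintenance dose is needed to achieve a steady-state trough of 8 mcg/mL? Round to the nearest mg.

τ/t½ = 82/48 ≈ 1.7083, so f = (1/2)^(82/48) ≈ 0.306013.
Cmin,ss = (D/Vd)·f/(1−f), so D = Cmin,ss·Vd·(1−f)/f.
D = 8 × 224 × (1−f)/f ≈ 8 × 224 × 2.26784 ≈ 4063.97 mg.

4064 mg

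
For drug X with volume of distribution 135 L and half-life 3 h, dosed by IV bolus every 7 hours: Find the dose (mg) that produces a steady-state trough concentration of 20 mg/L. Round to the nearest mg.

10907 mg

τ/t½ = 7/3 ≈ 2.3333, so f = (1/2)^(7/3) ≈ 0.198425.
Cmin,ss = (D/Vd)·f/(1−f), so D = Cmin,ss·Vd·(1−f)/f.
D = 20 × 135 × (1−f)/f ≈ 20 × 135 × 4.03969 ≈ 10907.16 mg.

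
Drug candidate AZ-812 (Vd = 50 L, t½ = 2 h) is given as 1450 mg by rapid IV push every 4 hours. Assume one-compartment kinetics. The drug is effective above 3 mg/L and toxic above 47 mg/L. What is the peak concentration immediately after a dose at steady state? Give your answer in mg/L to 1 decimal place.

τ = 4 h = 2 half-lives, so f = (1/2)^2 = 0.25.
At steady state, R = 1/(1 − 0.25) = 4/3.
Single-dose peak C₀ = D/Vd = 1450/50 = 29 mg/L.
Steady-state peak Cmax,ss = C₀·R = 29 × 4/3 ≈ 38.667 mg/L.
Peak 38.7 mg/L vs MTC 47 mg/L: below toxic threshold.

38.7 mg/L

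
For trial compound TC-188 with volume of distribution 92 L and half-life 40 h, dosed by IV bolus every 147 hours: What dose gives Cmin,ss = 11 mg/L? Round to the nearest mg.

11914 mg

τ/t½ = 147/40 ≈ 3.675, so f = (1/2)^(147/40) ≈ 0.078292.
Cmin,ss = (D/Vd)·f/(1−f), so D = Cmin,ss·Vd·(1−f)/f.
D = 11 × 92 × (1−f)/f ≈ 11 × 92 × 11.77270 ≈ 11913.97 mg.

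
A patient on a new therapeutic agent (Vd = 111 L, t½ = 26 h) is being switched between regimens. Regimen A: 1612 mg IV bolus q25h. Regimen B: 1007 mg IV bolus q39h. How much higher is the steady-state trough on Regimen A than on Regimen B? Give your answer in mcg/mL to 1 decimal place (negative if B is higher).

Regimen A: f = (1/2)^(25/26) ≈ 0.5135; Cmin,ss = (1612/111)·f/(1−f) ≈ 15.329 mcg/mL.
Regimen B: f = (1/2)^(39/26) ≈ 0.3536; Cmin,ss = (1007/111)·f/(1−f) ≈ 4.963 mcg/mL.
Difference ≈ 15.329 − 4.963 ≈ 10.366 mcg/mL.

10.4 mcg/mL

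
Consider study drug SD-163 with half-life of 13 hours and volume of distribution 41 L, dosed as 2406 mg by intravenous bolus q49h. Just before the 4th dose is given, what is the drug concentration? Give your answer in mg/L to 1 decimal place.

4.6 mg/L

f = (1/2)^(τ/t½) = (1/2)^(49/13) ≈ 0.0733.
C₀ = D/Vd = 2406/41 ≈ 58.683 mg/L.
Before the 4th dose, 3 doses have been given. Superposition: Cmin = C₀·(f + f² + … + f^3).
≈ 58.683 × (0.0733 + 0.0054 + 0.0004) ≈ 58.683 × 0.0791 ≈ 4.642 mg/L.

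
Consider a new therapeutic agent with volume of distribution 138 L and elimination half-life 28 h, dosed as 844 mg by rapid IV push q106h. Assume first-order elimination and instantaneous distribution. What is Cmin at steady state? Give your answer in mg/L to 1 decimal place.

k = ln2/t½ = ln2/28 ≈ 0.024755 h⁻¹; fraction remaining f = e^(−kτ) = e^(−0.024755×106) ≈ 0.0725.
Accumulation ratio R = 1/(1 − f) ≈ 1/0.9275 ≈ 1.0782.
Each bolus raises the concentration by D/Vd = 844/138 ≈ 6.116 mg/L.
Cmax,ss = C₀/(1 − f) ≈ 6.116/0.9275 ≈ 6.594 mg/L.
One interval later, Cmin,ss = Cmax,ss·e^(−kτ) ≈ 6.594 × 0.0725 ≈ 0.478 mg/L.

0.5 mg/L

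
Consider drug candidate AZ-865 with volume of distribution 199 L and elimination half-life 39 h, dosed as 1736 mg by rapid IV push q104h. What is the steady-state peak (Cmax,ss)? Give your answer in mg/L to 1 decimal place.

Over one 104-h interval, 104/39 ≈ 2.6667 half-lives elapse, leaving f ≈ 0.1575 of each dose.
At steady state, accumulation factor R = 1/(1 − e^(−kτ)) ≈ 1.1869.
Each bolus raises the concentration by D/Vd = 1736/199 ≈ 8.724 mg/L.
Steady-state peak Cmax,ss = C₀·R ≈ 8.724 × 1.1869 ≈ 10.355 mg/L.

10.4 mg/L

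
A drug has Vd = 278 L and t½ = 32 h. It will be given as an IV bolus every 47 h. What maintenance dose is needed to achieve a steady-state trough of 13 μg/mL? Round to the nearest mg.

6389 mg

τ/t½ = 47/32 ≈ 1.4688, so f = (1/2)^(47/32) ≈ 0.361295.
Cmin,ss = (D/Vd)·f/(1−f), so D = Cmin,ss·Vd·(1−f)/f.
D = 13 × 278 × (1−f)/f ≈ 13 × 278 × 1.76782 ≈ 6388.90 mg.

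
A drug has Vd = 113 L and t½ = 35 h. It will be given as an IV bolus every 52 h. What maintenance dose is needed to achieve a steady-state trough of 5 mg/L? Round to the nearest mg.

1017 mg

τ/t½ = 52/35 ≈ 1.4857, so f = (1/2)^(52/35) ≈ 0.357072.
Cmin,ss = (D/Vd)·f/(1−f), so D = Cmin,ss·Vd·(1−f)/f.
D = 5 × 113 × (1−f)/f ≈ 5 × 113 × 1.80056 ≈ 1017.32 mg.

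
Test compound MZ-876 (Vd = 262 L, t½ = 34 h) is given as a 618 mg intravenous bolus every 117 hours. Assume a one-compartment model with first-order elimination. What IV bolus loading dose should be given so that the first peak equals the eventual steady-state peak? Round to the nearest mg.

f = (1/2)^(117/34) ≈ 0.092067; accumulation ratio R = 1/(1−f) ≈ 1.10140.
Loading dose to hit Cmax,ss on first dose: D_load = D_maint·R ≈ 618 × 1.10140 ≈ 680.67 mg.

681 mg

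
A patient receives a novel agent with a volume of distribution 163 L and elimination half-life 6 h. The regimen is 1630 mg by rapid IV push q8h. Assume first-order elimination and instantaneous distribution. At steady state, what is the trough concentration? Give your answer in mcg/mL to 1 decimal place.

Over one 8-h interval, 8/6 ≈ 1.3333 half-lives elapse, leaving f ≈ 0.3969 of each dose.
At steady state, accumulation factor R = 1/(1 − e^(−kτ)) ≈ 1.6581.
Single-dose peak C₀ = D/Vd = 1630/163 ≈ 10.000 mcg/mL.
Steady-state peak Cmax,ss = C₀·R ≈ 10.000 × 1.6581 ≈ 16.581 mcg/mL.
One interval later, Cmin,ss = Cmax,ss·e^(−kτ) ≈ 16.581 × 0.3969 ≈ 6.581 mcg/mL.

6.6 mcg/mL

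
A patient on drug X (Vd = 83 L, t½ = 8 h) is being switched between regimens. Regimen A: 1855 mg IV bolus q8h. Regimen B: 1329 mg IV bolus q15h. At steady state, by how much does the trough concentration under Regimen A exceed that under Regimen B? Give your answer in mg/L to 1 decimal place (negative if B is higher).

16.3 mg/L

Regimen A: f = (1/2)^(8/8) ≈ 0.5000; Cmin,ss = (1855/83)·f/(1−f) ≈ 22.349 mg/L.
Regimen B: f = (1/2)^(15/8) ≈ 0.2726; Cmin,ss = (1329/83)·f/(1−f) ≈ 6.001 mg/L.
Difference ≈ 22.349 − 6.001 ≈ 16.348 mg/L.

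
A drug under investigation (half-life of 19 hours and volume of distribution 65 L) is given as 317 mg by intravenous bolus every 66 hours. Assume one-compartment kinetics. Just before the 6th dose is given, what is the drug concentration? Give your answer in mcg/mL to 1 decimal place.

0.5 mcg/mL

f = (1/2)^(τ/t½) = (1/2)^(66/19) ≈ 0.0900.
C₀ = D/Vd = 317/65 ≈ 4.877 mcg/mL.
Before the 6th dose, 5 doses have been given. Superposition: Cmin = C₀·(f + f² + … + f^5).
≈ 4.877 × (0.0900 + 0.0081 + 0.0007 + 0.0001 + 0.0000) ≈ 4.877 × 0.0989 ≈ 0.482 mcg/mL.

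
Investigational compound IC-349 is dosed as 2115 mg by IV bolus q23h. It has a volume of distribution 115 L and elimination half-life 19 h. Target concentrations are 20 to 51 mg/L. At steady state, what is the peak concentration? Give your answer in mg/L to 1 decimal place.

Over one 23-h interval, 23/19 ≈ 1.2105 half-lives elapse, leaving f ≈ 0.4321 of each dose.
At steady state, accumulation factor R = 1/(1 − e^(−kτ)) ≈ 1.7609.
Each bolus raises the concentration by D/Vd = 2115/115 ≈ 18.391 mg/L.
Cmax,ss = C₀/(1 − f) ≈ 18.391/0.5679 ≈ 32.384 mg/L.
Peak 32.4 mg/L vs MTC 51 mg/L: below toxic threshold.

32.4 mg/L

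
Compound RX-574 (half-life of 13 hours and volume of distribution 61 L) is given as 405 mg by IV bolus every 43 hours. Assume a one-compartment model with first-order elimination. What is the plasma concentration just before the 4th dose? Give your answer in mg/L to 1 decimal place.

0.7 mg/L

f = (1/2)^(τ/t½) = (1/2)^(43/13) ≈ 0.1010.
C₀ = D/Vd = 405/61 ≈ 6.639 mg/L.
Before the 4th dose, 3 doses have been given. Superposition: Cmin = C₀·(f + f² + … + f^3).
≈ 6.639 × (0.1010 + 0.0102 + 0.0010) ≈ 6.639 × 0.1122 ≈ 0.745 mg/L.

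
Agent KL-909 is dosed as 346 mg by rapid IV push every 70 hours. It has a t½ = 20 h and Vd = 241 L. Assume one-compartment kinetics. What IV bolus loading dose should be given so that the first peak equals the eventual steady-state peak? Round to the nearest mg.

f = (1/2)^(70/20) ≈ 0.088388; accumulation ratio R = 1/(1−f) ≈ 1.09696.
Loading dose to hit Cmax,ss on first dose: D_load = D_maint·R ≈ 346 × 1.09696 ≈ 379.55 mg.

380 mg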